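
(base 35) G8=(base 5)4233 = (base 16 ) 238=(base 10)568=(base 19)1ah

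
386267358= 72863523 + 313403835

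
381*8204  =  3125724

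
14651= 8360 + 6291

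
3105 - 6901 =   -  3796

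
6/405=2/135 = 0.01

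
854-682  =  172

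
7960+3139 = 11099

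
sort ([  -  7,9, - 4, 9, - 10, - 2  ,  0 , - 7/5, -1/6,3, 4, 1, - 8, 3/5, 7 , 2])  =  [ - 10,-8, - 7 , - 4,-2, - 7/5, - 1/6, 0, 3/5,1, 2,3, 4, 7, 9, 9]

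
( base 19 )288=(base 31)SE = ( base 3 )1012200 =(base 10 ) 882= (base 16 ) 372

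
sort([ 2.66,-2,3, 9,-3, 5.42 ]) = [-3,  -  2, 2.66, 3, 5.42,9 ] 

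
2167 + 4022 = 6189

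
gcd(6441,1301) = 1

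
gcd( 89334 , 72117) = 9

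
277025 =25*11081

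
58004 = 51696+6308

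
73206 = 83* 882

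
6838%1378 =1326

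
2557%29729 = 2557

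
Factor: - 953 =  - 953^1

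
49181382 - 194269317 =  - 145087935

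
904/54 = 452/27 = 16.74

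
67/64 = 67/64 = 1.05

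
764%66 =38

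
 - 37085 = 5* ( - 7417)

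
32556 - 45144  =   - 12588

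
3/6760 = 3/6760   =  0.00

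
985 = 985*1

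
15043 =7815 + 7228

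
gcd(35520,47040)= 960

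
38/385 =38/385 = 0.10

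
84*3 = 252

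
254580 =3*84860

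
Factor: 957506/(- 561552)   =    -  2^( -3)*3^(  -  1)*11^1*71^1 *613^1*11699^( - 1) = -478753/280776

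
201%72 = 57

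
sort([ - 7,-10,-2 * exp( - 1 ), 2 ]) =[ - 10, - 7,-2*exp (-1), 2 ]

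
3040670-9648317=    - 6607647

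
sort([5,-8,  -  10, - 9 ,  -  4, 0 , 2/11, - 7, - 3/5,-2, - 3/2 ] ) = [ - 10, - 9,  -  8, -7,- 4, - 2, - 3/2,-3/5,0, 2/11,  5 ] 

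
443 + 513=956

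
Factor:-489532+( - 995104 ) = -2^2*47^1*53^1*149^1 = - 1484636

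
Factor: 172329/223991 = 3^1*17^1 * 19^( - 1)*31^1*109^1*11789^(  -  1 )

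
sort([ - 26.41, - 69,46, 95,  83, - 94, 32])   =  [ - 94, - 69,- 26.41,  32, 46, 83 , 95] 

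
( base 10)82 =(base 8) 122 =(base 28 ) 2q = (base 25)37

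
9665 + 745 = 10410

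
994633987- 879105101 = 115528886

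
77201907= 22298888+54903019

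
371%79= 55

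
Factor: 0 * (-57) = 0 = 0^1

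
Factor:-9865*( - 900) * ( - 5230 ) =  - 2^3 * 3^2*5^4 * 523^1*1973^1 = - 46434555000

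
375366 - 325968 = 49398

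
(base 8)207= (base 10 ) 135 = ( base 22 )63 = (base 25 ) 5A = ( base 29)4J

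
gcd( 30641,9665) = 1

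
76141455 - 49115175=27026280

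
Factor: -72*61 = - 2^3*3^2*61^1  =  - 4392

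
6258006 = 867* 7218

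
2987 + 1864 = 4851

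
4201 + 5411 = 9612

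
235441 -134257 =101184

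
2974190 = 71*41890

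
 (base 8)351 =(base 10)233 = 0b11101001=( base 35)6N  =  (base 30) 7n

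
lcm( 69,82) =5658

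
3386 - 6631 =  - 3245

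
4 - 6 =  - 2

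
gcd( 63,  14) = 7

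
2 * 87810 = 175620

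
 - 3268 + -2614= - 5882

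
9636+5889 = 15525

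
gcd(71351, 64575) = 7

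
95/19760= 1/208 = 0.00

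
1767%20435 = 1767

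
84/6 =14 = 14.00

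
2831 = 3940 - 1109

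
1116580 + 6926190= 8042770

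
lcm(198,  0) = 0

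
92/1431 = 92/1431 = 0.06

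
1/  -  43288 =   -  1+43287/43288  =  -0.00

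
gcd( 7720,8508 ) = 4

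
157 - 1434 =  - 1277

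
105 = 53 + 52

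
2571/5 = 514 + 1/5 = 514.20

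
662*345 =228390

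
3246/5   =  3246/5=649.20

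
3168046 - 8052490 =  - 4884444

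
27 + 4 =31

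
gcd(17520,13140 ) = 4380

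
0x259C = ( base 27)d5g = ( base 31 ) A0I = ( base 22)jje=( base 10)9628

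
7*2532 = 17724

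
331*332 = 109892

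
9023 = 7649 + 1374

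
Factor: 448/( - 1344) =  -3^(-1 ) = - 1/3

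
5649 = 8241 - 2592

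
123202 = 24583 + 98619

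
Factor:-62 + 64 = 2 = 2^1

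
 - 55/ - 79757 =55/79757 = 0.00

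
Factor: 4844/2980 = 1211/745=5^( - 1 )*7^1*149^( - 1)*173^1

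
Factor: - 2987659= - 2987659^1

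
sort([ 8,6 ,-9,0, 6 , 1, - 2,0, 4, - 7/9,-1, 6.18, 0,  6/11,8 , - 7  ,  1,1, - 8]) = [ - 9, - 8, - 7, - 2, - 1, - 7/9, 0,0 , 0,  6/11,1,  1, 1,4,6,6,6.18, 8,8]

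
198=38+160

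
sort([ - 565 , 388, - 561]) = [ - 565, - 561,388] 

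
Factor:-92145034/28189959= -2^1*3^( - 1)*7^( - 1)*1321^1*34877^1*1342379^(-1) 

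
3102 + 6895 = 9997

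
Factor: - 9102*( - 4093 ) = 2^1*3^1*37^1*41^1*4093^1=37254486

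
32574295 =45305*719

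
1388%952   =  436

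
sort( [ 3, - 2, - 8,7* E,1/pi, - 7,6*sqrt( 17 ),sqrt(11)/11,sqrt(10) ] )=[ - 8, - 7,  -  2, sqrt(11 ) /11, 1/pi,3 , sqrt( 10 ), 7*E,6*sqrt(17) ] 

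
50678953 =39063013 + 11615940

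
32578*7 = 228046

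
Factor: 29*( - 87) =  - 2523 = - 3^1*29^2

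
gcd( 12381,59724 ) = 3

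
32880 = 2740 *12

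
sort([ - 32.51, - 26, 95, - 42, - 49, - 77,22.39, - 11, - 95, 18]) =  [  -  95, - 77 , - 49, - 42, - 32.51, - 26, - 11, 18,22.39, 95 ] 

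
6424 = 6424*1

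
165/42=3 + 13/14 = 3.93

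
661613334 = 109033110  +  552580224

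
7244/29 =7244/29 = 249.79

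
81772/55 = 1486 + 42/55= 1486.76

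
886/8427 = 886/8427 = 0.11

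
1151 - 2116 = -965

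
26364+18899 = 45263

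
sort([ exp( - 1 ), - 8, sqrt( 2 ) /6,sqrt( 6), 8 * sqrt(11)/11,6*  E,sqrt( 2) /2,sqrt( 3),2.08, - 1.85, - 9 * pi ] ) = [ - 9 *pi, - 8 ,  -  1.85,sqrt(2)/6,exp(-1), sqrt(2)/2,sqrt( 3 ), 2.08, 8*sqrt( 11 ) /11, sqrt( 6),6 *E]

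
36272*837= 30359664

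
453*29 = 13137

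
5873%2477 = 919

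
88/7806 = 44/3903 = 0.01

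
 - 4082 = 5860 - 9942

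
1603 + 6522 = 8125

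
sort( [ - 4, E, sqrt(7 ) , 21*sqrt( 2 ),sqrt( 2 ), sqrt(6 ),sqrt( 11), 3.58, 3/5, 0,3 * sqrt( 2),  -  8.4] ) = [ - 8.4 , - 4, 0,3/5,sqrt(2 ),sqrt( 6), sqrt(7 ), E,sqrt(11), 3.58,3*sqrt(2),  21 *sqrt( 2)] 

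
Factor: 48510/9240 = 2^(-2 ) * 3^1*7^1 = 21/4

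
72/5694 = 12/949 = 0.01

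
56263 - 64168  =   - 7905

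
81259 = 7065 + 74194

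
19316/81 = 238+ 38/81 = 238.47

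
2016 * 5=10080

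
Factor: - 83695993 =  - 691^1*121123^1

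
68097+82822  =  150919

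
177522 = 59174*3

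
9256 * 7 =64792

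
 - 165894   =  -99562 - 66332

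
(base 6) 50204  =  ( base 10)6556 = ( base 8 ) 14634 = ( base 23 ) c91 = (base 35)5CB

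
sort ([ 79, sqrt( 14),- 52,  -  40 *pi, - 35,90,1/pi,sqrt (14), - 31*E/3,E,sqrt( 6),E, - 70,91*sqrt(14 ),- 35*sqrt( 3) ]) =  [ - 40*pi, - 70, - 35*sqrt ( 3), - 52, - 35,-31*E/3 , 1/pi , sqrt(6), E,E,sqrt( 14),sqrt( 14),79,90,  91 * sqrt( 14 )]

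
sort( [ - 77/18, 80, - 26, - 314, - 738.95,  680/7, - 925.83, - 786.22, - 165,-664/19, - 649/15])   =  [ - 925.83, - 786.22, - 738.95, - 314, - 165, - 649/15,- 664/19, - 26, - 77/18,80, 680/7]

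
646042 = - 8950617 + 9596659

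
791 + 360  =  1151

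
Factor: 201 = 3^1*67^1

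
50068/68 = 736 + 5/17 = 736.29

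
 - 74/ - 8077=74/8077 = 0.01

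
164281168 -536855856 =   -  372574688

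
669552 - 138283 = 531269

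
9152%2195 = 372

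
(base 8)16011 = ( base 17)17e3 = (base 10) 7177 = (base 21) g5g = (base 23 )DD1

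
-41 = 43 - 84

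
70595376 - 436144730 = - 365549354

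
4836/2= 2418 =2418.00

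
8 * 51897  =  415176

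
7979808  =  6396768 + 1583040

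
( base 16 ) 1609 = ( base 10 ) 5641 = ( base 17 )128e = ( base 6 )42041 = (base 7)22306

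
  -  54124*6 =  - 324744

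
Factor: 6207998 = 2^1*31^1*100129^1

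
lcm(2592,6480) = 12960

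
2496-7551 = -5055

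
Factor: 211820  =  2^2*5^1*7^1 * 17^1*89^1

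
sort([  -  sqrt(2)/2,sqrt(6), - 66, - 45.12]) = [ - 66,- 45.12,-sqrt (2) /2, sqrt (6 )]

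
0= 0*9817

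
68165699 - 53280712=14884987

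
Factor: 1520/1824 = 5/6 = 2^( - 1)*3^ (-1 )*5^1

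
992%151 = 86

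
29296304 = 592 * 49487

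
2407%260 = 67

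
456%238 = 218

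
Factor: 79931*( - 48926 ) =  -2^1*17^1*67^1*1193^1*1439^1 = - 3910704106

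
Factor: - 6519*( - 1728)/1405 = 11264832/1405= 2^6*3^4*5^ (  -  1 )*41^1 * 53^1*281^(-1 ) 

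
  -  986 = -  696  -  290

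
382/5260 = 191/2630 = 0.07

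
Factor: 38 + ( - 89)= - 51  =  -3^1*17^1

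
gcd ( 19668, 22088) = 44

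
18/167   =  18/167 = 0.11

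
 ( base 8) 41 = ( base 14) 25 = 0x21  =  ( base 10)33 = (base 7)45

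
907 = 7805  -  6898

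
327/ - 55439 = -327/55439 = - 0.01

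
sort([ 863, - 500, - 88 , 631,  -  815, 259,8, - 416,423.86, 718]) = [-815, - 500, -416, - 88,  8, 259, 423.86, 631,  718, 863]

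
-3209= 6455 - 9664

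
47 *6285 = 295395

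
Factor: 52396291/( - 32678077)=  - 163^( - 1)*433^( - 1 )*463^ ( - 1)*52396291^1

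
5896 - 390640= - 384744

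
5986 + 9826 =15812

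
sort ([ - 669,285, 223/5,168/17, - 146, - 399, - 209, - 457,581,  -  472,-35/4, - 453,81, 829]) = [-669, - 472, - 457 , - 453, - 399, - 209, - 146,-35/4,168/17,223/5,81,285,581,829]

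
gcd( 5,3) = 1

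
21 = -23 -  - 44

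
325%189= 136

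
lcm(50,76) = 1900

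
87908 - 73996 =13912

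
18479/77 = 18479/77 = 239.99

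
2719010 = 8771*310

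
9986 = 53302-43316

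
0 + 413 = 413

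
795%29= 12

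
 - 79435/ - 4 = 19858 + 3/4 = 19858.75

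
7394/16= 3697/8  =  462.12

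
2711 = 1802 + 909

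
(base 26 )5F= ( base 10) 145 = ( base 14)a5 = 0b10010001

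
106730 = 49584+57146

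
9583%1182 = 127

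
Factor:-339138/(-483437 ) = 2^1*3^2*23^( - 1 )*83^1* 227^1*21019^( - 1) 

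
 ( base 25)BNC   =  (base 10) 7462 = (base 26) B10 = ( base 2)1110100100110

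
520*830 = 431600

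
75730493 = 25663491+50067002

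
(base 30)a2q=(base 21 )kce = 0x237E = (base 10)9086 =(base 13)419c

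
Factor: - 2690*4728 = -12718320 = - 2^4*3^1*5^1  *  197^1 * 269^1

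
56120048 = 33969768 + 22150280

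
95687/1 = 95687  =  95687.00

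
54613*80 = 4369040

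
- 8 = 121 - 129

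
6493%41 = 15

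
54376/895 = 54376/895 = 60.76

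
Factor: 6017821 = 613^1*9817^1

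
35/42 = 5/6=0.83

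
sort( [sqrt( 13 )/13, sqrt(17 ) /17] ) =[ sqrt (17)/17,  sqrt( 13)/13 ] 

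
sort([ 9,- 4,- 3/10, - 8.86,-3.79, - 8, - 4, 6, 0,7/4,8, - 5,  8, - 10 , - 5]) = [ - 10,-8.86, - 8  ,-5, - 5, - 4, - 4, - 3.79, - 3/10,0,  7/4, 6, 8,8,9] 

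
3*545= 1635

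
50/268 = 25/134 = 0.19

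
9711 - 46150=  - 36439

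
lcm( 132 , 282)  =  6204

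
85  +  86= 171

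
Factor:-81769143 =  - 3^1*47^1*307^1*1889^1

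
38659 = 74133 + -35474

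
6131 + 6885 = 13016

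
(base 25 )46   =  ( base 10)106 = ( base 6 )254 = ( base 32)3a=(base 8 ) 152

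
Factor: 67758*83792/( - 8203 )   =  -2^5 * 3^1*13^( - 1)*23^1*491^1*631^(-1 )*5237^1 = - 5677578336/8203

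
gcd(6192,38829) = 129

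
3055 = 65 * 47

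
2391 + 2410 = 4801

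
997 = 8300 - 7303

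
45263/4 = 45263/4 = 11315.75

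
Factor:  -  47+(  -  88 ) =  - 3^3 *5^1=- 135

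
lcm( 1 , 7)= 7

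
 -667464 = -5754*116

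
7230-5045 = 2185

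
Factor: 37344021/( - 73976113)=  - 3^1*11^1*13^1* 87049^1*73976113^ ( - 1)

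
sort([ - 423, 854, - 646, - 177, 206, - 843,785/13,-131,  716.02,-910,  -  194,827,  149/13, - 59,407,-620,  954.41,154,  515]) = [-910, - 843, - 646, - 620,- 423, - 194, - 177,-131,-59, 149/13,785/13,  154,  206 , 407,  515,  716.02, 827,854, 954.41]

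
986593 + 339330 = 1325923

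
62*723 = 44826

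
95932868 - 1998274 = 93934594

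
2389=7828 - 5439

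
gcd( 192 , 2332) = 4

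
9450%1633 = 1285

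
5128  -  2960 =2168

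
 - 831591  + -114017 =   -  945608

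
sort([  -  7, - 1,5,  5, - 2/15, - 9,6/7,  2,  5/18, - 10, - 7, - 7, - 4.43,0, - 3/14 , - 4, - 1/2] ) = [ - 10 , - 9, - 7, - 7,-7, - 4.43, - 4, - 1 , - 1/2, - 3/14, - 2/15,  0 , 5/18,6/7, 2,5,5 ] 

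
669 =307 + 362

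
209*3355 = 701195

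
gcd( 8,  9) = 1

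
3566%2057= 1509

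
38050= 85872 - 47822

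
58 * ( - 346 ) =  -20068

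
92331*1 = 92331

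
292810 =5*58562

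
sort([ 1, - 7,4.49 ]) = [ - 7, 1, 4.49]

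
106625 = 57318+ 49307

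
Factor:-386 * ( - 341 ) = 2^1*11^1*31^1*193^1 = 131626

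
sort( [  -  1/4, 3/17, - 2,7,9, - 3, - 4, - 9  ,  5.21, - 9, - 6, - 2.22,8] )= [ - 9, - 9, - 6,-4, - 3, - 2.22, - 2, - 1/4,3/17, 5.21,7, 8,9 ]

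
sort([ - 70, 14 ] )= [  -  70, 14]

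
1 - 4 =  - 3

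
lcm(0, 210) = 0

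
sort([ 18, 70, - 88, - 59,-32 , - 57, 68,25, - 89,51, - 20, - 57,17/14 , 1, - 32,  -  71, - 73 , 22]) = [ - 89, - 88,-73,- 71,  -  59, - 57, - 57, - 32,-32 , - 20,  1, 17/14,18, 22, 25,51, 68, 70 ]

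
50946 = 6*8491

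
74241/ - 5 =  - 74241/5= -14848.20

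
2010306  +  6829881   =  8840187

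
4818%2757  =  2061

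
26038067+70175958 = 96214025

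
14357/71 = 202+15/71 = 202.21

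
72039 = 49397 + 22642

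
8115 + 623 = 8738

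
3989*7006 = 27946934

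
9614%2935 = 809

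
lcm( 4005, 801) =4005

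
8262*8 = 66096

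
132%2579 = 132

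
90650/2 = 45325= 45325.00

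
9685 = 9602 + 83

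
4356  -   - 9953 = 14309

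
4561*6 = 27366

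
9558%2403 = 2349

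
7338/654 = 1223/109= 11.22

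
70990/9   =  7887 + 7/9 = 7887.78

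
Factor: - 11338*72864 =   -  2^6*3^2*11^1*23^1*5669^1 = - 826132032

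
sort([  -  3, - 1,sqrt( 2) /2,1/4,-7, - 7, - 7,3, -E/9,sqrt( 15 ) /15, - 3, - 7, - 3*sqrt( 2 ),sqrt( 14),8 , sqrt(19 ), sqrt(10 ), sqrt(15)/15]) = [ - 7,-7,-7, - 7, - 3*sqrt( 2 ), - 3, - 3, - 1, - E/9,  1/4,sqrt ( 15 ) /15,sqrt(15 ) /15,sqrt( 2 )/2,  3,sqrt(10),  sqrt ( 14 ), sqrt(19 ), 8 ]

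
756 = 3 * 252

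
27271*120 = 3272520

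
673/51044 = 673/51044   =  0.01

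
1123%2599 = 1123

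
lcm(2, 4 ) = 4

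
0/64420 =0 = 0.00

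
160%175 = 160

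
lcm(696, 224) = 19488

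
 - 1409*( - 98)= 138082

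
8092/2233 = 3 + 199/319=3.62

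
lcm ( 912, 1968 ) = 37392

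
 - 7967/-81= 7967/81= 98.36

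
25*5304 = 132600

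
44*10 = 440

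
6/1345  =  6/1345  =  0.00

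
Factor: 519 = 3^1*173^1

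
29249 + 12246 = 41495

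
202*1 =202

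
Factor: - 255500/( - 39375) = 2^2*3^( - 2)*5^( - 1)*73^1= 292/45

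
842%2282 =842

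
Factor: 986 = 2^1*  17^1 * 29^1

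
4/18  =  2/9 = 0.22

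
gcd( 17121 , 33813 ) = 39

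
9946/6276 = 4973/3138  =  1.58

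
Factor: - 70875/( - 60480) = 2^( - 6)*3^1*5^2  =  75/64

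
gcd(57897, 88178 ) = 1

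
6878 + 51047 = 57925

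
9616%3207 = 3202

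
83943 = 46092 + 37851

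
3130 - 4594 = -1464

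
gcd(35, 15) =5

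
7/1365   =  1/195 = 0.01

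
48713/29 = 1679 + 22/29 = 1679.76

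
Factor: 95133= 3^1*19^1 *1669^1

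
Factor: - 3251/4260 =-2^( - 2 )*3^(  -  1 )*5^( - 1) * 71^(  -  1 )*3251^1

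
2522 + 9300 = 11822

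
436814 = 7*62402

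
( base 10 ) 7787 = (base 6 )100015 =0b1111001101011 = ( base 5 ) 222122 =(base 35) 6CH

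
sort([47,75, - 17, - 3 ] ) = [ - 17, - 3, 47, 75 ] 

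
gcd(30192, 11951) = 629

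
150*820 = 123000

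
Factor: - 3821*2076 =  - 2^2*3^1*  173^1*3821^1 =- 7932396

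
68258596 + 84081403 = 152339999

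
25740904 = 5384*4781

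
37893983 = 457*82919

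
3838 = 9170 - 5332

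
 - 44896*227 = - 10191392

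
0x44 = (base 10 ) 68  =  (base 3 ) 2112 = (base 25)2i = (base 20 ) 38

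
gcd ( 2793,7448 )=931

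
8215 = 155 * 53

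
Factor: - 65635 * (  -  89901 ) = 5900652135 = 3^2 * 5^1 * 7^1*1427^1*13127^1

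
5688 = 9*632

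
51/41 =1 + 10/41 = 1.24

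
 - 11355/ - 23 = 493 + 16/23 = 493.70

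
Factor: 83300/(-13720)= - 2^(  -  1)*5^1*7^( -1)*17^1  =  -85/14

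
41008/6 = 6834 + 2/3 = 6834.67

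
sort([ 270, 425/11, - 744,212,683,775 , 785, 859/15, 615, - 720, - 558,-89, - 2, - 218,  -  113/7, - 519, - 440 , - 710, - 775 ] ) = [ - 775, - 744, - 720,  -  710, - 558, - 519, - 440, - 218, - 89,  -  113/7, - 2,425/11,859/15,212, 270, 615,683, 775, 785 ]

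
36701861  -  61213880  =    -  24512019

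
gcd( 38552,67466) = 9638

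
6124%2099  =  1926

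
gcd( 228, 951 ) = 3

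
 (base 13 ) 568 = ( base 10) 931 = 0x3a3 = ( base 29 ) 133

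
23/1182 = 23/1182= 0.02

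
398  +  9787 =10185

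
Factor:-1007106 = -2^1*3^1*53^1*3167^1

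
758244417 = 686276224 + 71968193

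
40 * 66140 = 2645600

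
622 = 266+356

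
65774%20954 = 2912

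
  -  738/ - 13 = 56 + 10/13 = 56.77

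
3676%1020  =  616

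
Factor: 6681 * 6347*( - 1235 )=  -3^1* 5^1*11^1*13^1 * 17^1  *19^1*131^1*577^1 = - 52369319145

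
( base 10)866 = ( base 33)Q8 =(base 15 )3CB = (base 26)178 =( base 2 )1101100010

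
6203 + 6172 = 12375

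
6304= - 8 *( - 788)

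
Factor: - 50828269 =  - 37^1*139^1*9883^1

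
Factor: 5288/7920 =2^ ( - 1)*  3^ (-2 )*5^(  -  1)*11^ (-1 )*661^1 = 661/990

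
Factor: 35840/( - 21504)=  - 5/3 = - 3^( - 1) * 5^1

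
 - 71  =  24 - 95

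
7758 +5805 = 13563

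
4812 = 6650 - 1838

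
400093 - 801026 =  - 400933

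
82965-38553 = 44412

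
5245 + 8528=13773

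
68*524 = 35632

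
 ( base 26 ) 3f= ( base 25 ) 3I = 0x5d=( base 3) 10110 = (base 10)93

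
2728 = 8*341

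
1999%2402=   1999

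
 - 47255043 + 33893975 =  - 13361068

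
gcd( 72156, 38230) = 2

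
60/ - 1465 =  - 12/293=- 0.04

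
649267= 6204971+-5555704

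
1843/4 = 460 + 3/4  =  460.75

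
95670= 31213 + 64457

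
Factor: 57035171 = 57035171^1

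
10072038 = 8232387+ 1839651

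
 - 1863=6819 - 8682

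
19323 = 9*2147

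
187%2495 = 187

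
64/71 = 64/71 = 0.90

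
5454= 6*909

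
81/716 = 81/716 = 0.11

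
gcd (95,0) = 95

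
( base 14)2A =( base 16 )26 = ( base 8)46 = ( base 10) 38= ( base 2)100110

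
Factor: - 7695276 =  - 2^2*3^1*433^1*1481^1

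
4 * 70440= 281760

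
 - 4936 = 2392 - 7328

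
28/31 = 28/31  =  0.90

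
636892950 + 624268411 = 1261161361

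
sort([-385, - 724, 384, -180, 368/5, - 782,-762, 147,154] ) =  [- 782, - 762,- 724,-385, - 180,368/5,147, 154 , 384] 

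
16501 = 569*29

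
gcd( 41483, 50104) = 1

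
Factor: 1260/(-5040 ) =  - 2^( - 2 )= -1/4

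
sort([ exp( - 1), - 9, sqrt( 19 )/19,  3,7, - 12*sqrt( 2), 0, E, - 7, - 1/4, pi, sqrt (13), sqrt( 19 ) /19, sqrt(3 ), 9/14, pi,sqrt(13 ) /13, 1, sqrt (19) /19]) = [ - 12 * sqrt ( 2 ), - 9, - 7, - 1/4,  0,sqrt(19)/19, sqrt( 19 ) /19, sqrt ( 19 ) /19 , sqrt(13) /13,exp( - 1), 9/14, 1, sqrt(3 ), E, 3, pi,pi,sqrt(13) , 7 ] 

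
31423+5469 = 36892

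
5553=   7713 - 2160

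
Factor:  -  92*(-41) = 2^2 * 23^1*41^1  =  3772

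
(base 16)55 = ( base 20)45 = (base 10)85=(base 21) 41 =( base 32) 2l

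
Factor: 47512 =2^3*5939^1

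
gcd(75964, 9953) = 1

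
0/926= 0 = 0.00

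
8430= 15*562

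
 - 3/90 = -1+29/30=- 0.03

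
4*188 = 752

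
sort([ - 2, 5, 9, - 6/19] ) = [ -2, - 6/19,5,9]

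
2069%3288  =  2069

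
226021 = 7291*31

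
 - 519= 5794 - 6313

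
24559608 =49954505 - 25394897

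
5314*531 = 2821734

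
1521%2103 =1521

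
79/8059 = 79/8059 = 0.01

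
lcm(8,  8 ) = 8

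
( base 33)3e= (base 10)113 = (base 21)58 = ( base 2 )1110001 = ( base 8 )161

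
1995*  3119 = 6222405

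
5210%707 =261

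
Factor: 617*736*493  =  223877216 = 2^5*17^1*23^1*29^1 * 617^1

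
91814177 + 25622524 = 117436701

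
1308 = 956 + 352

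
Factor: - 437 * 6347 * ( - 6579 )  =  18247770981 = 3^2 * 11^1*17^1*19^1 * 23^1*43^1 * 577^1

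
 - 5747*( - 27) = 155169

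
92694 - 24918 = 67776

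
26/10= 13/5= 2.60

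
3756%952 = 900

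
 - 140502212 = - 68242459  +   - 72259753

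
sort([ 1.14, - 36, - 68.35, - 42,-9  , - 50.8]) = [ - 68.35, - 50.8, - 42, - 36 , - 9, 1.14]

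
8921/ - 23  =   - 388 + 3/23 =- 387.87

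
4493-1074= 3419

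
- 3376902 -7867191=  - 11244093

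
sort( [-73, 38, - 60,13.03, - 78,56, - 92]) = [-92 , - 78,-73,-60, 13.03,38, 56]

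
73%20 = 13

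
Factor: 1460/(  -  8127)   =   - 2^2*3^( - 3 ) * 5^1*7^( - 1)*43^( - 1)*73^1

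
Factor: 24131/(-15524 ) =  -2^(-2 )*59^1*409^1*3881^( - 1 )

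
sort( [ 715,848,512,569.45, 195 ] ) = [ 195,  512,569.45,715, 848 ]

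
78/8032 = 39/4016 = 0.01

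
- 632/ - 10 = 63 + 1/5 =63.20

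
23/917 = 23/917 = 0.03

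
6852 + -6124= 728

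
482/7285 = 482/7285 = 0.07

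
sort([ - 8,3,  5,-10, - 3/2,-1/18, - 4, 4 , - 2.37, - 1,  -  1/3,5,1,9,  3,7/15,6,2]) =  [ - 10,  -  8,  -  4, - 2.37,-3/2, - 1,  -  1/3, - 1/18, 7/15, 1, 2,  3,  3, 4, 5, 5,6,9 ]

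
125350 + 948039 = 1073389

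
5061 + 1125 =6186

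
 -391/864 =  -1 + 473/864  =  - 0.45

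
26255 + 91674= 117929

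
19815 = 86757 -66942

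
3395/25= 135 + 4/5= 135.80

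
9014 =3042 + 5972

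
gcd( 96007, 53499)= 1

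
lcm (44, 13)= 572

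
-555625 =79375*( - 7)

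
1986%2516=1986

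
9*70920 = 638280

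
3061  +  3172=6233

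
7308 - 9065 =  - 1757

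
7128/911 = 7 + 751/911 = 7.82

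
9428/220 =42 + 47/55=42.85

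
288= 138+150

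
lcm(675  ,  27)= 675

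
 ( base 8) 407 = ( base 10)263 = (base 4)10013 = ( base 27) 9K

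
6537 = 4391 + 2146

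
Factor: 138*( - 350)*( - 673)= 32505900  =  2^2 * 3^1*5^2*7^1*23^1*673^1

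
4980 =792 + 4188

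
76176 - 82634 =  - 6458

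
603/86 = 603/86 = 7.01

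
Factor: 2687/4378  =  2^( - 1) * 11^( - 1)*199^( - 1)*2687^1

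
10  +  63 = 73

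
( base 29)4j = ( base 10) 135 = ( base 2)10000111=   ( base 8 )207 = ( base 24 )5f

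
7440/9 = 826+2/3 = 826.67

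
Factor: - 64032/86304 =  - 23^1*31^ (- 1) = - 23/31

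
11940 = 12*995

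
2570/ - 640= -5+63/64 = - 4.02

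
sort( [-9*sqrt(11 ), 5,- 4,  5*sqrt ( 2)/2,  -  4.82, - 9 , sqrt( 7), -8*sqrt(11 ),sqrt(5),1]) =[ - 9*sqrt( 11),  -  8*sqrt( 11),-9, - 4.82, -4, 1, sqrt( 5 ),sqrt(7),5*sqrt( 2)/2, 5]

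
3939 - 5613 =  - 1674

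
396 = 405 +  - 9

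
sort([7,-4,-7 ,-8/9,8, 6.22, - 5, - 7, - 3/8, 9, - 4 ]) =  [ - 7, - 7,-5, - 4, - 4,- 8/9, - 3/8, 6.22, 7,8 , 9 ]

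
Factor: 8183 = 7^2*167^1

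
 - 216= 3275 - 3491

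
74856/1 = 74856 = 74856.00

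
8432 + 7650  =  16082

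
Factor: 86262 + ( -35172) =2^1*3^1*5^1*13^1*131^1 = 51090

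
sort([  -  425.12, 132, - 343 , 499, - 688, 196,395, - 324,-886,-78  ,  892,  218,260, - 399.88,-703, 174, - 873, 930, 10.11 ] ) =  [  -  886, - 873, - 703,  -  688, - 425.12, - 399.88,-343, - 324 ,-78,10.11,132, 174, 196, 218, 260,395,499, 892, 930 ]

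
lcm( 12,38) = 228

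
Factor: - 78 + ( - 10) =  - 88 = - 2^3*11^1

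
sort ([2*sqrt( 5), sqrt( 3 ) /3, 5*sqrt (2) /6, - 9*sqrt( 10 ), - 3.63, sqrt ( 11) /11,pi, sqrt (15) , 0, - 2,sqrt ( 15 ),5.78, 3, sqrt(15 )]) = [ - 9*sqrt ( 10 ), - 3.63, - 2, 0,sqrt(11 ) /11,sqrt( 3)/3,5*sqrt( 2 ) /6, 3,pi, sqrt( 15),sqrt(15 ), sqrt( 15 ), 2*sqrt (5 ), 5.78]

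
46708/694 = 23354/347= 67.30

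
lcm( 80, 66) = 2640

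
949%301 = 46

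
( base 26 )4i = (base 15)82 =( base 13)95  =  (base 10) 122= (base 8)172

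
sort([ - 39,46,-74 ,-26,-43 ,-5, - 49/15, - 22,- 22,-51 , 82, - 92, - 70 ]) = [ - 92, - 74, - 70, - 51, - 43, - 39, - 26, - 22, - 22, - 5,- 49/15,46,82]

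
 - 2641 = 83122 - 85763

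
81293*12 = 975516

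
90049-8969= 81080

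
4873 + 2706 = 7579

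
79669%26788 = 26093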